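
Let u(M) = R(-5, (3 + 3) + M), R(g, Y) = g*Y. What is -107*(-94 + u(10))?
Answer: 18618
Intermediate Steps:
R(g, Y) = Y*g
u(M) = -30 - 5*M (u(M) = ((3 + 3) + M)*(-5) = (6 + M)*(-5) = -30 - 5*M)
-107*(-94 + u(10)) = -107*(-94 + (-30 - 5*10)) = -107*(-94 + (-30 - 50)) = -107*(-94 - 80) = -107*(-174) = 18618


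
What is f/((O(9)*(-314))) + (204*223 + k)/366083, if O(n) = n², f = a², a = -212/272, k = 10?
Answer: 5350317014485/43053856021728 ≈ 0.12427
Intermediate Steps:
a = -53/68 (a = -212*1/272 = -53/68 ≈ -0.77941)
f = 2809/4624 (f = (-53/68)² = 2809/4624 ≈ 0.60748)
f/((O(9)*(-314))) + (204*223 + k)/366083 = 2809/(4624*((9²*(-314)))) + (204*223 + 10)/366083 = 2809/(4624*((81*(-314)))) + (45492 + 10)*(1/366083) = (2809/4624)/(-25434) + 45502*(1/366083) = (2809/4624)*(-1/25434) + 45502/366083 = -2809/117606816 + 45502/366083 = 5350317014485/43053856021728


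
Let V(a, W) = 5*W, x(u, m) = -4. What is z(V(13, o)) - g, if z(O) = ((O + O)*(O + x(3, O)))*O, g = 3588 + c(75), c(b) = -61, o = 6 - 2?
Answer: 9273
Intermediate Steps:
o = 4
g = 3527 (g = 3588 - 61 = 3527)
z(O) = 2*O**2*(-4 + O) (z(O) = ((O + O)*(O - 4))*O = ((2*O)*(-4 + O))*O = (2*O*(-4 + O))*O = 2*O**2*(-4 + O))
z(V(13, o)) - g = 2*(5*4)**2*(-4 + 5*4) - 1*3527 = 2*20**2*(-4 + 20) - 3527 = 2*400*16 - 3527 = 12800 - 3527 = 9273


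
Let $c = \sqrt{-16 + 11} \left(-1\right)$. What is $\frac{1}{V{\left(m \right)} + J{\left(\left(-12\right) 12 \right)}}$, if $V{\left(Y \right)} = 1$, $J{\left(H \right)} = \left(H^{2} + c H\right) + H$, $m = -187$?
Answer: $\frac{20593}{424175329} - \frac{144 i \sqrt{5}}{424175329} \approx 4.8548 \cdot 10^{-5} - 7.5911 \cdot 10^{-7} i$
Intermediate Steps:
$c = - i \sqrt{5}$ ($c = \sqrt{-5} \left(-1\right) = i \sqrt{5} \left(-1\right) = - i \sqrt{5} \approx - 2.2361 i$)
$J{\left(H \right)} = H + H^{2} - i H \sqrt{5}$ ($J{\left(H \right)} = \left(H^{2} + - i \sqrt{5} H\right) + H = \left(H^{2} - i H \sqrt{5}\right) + H = H + H^{2} - i H \sqrt{5}$)
$\frac{1}{V{\left(m \right)} + J{\left(\left(-12\right) 12 \right)}} = \frac{1}{1 + \left(-12\right) 12 \left(1 - 144 - i \sqrt{5}\right)} = \frac{1}{1 - 144 \left(1 - 144 - i \sqrt{5}\right)} = \frac{1}{1 - 144 \left(-143 - i \sqrt{5}\right)} = \frac{1}{1 + \left(20592 + 144 i \sqrt{5}\right)} = \frac{1}{20593 + 144 i \sqrt{5}}$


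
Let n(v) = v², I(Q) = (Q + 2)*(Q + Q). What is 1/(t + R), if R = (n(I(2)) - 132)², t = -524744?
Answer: -1/509368 ≈ -1.9632e-6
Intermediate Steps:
I(Q) = 2*Q*(2 + Q) (I(Q) = (2 + Q)*(2*Q) = 2*Q*(2 + Q))
R = 15376 (R = ((2*2*(2 + 2))² - 132)² = ((2*2*4)² - 132)² = (16² - 132)² = (256 - 132)² = 124² = 15376)
1/(t + R) = 1/(-524744 + 15376) = 1/(-509368) = -1/509368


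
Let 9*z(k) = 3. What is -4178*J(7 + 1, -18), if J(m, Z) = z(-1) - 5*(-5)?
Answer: -317528/3 ≈ -1.0584e+5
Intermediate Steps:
z(k) = 1/3 (z(k) = (1/9)*3 = 1/3)
J(m, Z) = 76/3 (J(m, Z) = 1/3 - 5*(-5) = 1/3 + 25 = 76/3)
-4178*J(7 + 1, -18) = -4178*76/3 = -317528/3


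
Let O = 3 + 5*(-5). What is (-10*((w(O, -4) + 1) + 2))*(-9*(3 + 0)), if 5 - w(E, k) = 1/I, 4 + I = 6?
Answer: 2025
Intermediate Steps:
I = 2 (I = -4 + 6 = 2)
O = -22 (O = 3 - 25 = -22)
w(E, k) = 9/2 (w(E, k) = 5 - 1/2 = 9/2)
(-10*((w(O, -4) + 1) + 2))*(-9*(3 + 0)) = (-10*((9/2 + 1) + 2))*(-9*(3 + 0)) = (-10*(11/2 + 2))*(-9*3) = -10*15/2*(-27) = -75*(-27) = 2025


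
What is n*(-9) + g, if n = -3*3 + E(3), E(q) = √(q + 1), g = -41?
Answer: 22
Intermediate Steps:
E(q) = √(1 + q)
n = -7 (n = -3*3 + √(1 + 3) = -9 + √4 = -9 + 2 = -7)
n*(-9) + g = -7*(-9) - 41 = 63 - 41 = 22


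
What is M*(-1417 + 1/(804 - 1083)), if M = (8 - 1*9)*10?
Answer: 3953440/279 ≈ 14170.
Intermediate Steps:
M = -10 (M = (8 - 9)*10 = -1*10 = -10)
M*(-1417 + 1/(804 - 1083)) = -10*(-1417 + 1/(804 - 1083)) = -10*(-1417 + 1/(-279)) = -10*(-1417 - 1/279) = -10*(-395344/279) = 3953440/279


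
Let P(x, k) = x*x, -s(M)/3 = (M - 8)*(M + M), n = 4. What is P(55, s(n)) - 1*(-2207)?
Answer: 5232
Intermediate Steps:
s(M) = -6*M*(-8 + M) (s(M) = -3*(M - 8)*(M + M) = -3*(-8 + M)*2*M = -6*M*(-8 + M))
P(x, k) = x²
P(55, s(n)) - 1*(-2207) = 55² - 1*(-2207) = 3025 + 2207 = 5232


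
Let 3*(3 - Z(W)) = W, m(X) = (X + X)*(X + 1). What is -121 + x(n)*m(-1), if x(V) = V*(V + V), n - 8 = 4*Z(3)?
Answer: -121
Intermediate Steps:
m(X) = 2*X*(1 + X) (m(X) = (2*X)*(1 + X) = 2*X*(1 + X))
Z(W) = 3 - W/3
n = 16 (n = 8 + 4*(3 - ⅓*3) = 8 + 4*(3 - 1) = 8 + 4*2 = 8 + 8 = 16)
x(V) = 2*V² (x(V) = V*(2*V) = 2*V²)
-121 + x(n)*m(-1) = -121 + (2*16²)*(2*(-1)*(1 - 1)) = -121 + (2*256)*(2*(-1)*0) = -121 + 512*0 = -121 + 0 = -121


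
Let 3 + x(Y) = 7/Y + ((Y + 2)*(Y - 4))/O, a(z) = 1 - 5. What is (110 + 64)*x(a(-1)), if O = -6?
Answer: -2581/2 ≈ -1290.5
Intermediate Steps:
a(z) = -4
x(Y) = -3 + 7/Y - (-4 + Y)*(2 + Y)/6 (x(Y) = -3 + (7/Y + ((Y + 2)*(Y - 4))/(-6)) = -3 + (7/Y + ((2 + Y)*(-4 + Y))*(-⅙)) = -3 + (7/Y + ((-4 + Y)*(2 + Y))*(-⅙)) = -3 + (7/Y - (-4 + Y)*(2 + Y)/6) = -3 + 7/Y - (-4 + Y)*(2 + Y)/6)
(110 + 64)*x(a(-1)) = (110 + 64)*((⅙)*(42 - 4*(-10 - 1*(-4)² + 2*(-4)))/(-4)) = 174*((⅙)*(-¼)*(42 - 4*(-10 - 1*16 - 8))) = 174*((⅙)*(-¼)*(42 - 4*(-10 - 16 - 8))) = 174*((⅙)*(-¼)*(42 - 4*(-34))) = 174*((⅙)*(-¼)*(42 + 136)) = 174*((⅙)*(-¼)*178) = 174*(-89/12) = -2581/2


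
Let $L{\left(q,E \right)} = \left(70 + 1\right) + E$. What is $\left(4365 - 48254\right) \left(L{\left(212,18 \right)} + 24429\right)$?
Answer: $-1076070502$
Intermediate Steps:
$L{\left(q,E \right)} = 71 + E$
$\left(4365 - 48254\right) \left(L{\left(212,18 \right)} + 24429\right) = \left(4365 - 48254\right) \left(\left(71 + 18\right) + 24429\right) = - 43889 \left(89 + 24429\right) = \left(-43889\right) 24518 = -1076070502$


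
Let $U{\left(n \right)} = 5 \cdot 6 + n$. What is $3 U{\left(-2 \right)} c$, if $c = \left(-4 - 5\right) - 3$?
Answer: $-1008$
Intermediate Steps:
$c = -12$ ($c = -9 - 3 = -12$)
$U{\left(n \right)} = 30 + n$
$3 U{\left(-2 \right)} c = 3 \left(30 - 2\right) \left(-12\right) = 3 \cdot 28 \left(-12\right) = 84 \left(-12\right) = -1008$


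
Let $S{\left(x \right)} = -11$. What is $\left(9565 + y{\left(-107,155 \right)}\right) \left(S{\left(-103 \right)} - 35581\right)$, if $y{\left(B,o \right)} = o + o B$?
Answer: $244339080$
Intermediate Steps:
$y{\left(B,o \right)} = o + B o$
$\left(9565 + y{\left(-107,155 \right)}\right) \left(S{\left(-103 \right)} - 35581\right) = \left(9565 + 155 \left(1 - 107\right)\right) \left(-11 - 35581\right) = \left(9565 + 155 \left(-106\right)\right) \left(-35592\right) = \left(9565 - 16430\right) \left(-35592\right) = \left(-6865\right) \left(-35592\right) = 244339080$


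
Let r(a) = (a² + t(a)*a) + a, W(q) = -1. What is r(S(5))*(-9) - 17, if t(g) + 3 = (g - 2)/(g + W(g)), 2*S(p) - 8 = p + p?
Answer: -5239/8 ≈ -654.88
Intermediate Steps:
S(p) = 4 + p (S(p) = 4 + (p + p)/2 = 4 + (2*p)/2 = 4 + p)
t(g) = -3 + (-2 + g)/(-1 + g) (t(g) = -3 + (g - 2)/(g - 1) = -3 + (-2 + g)/(-1 + g))
r(a) = a + a² + a*(1 - 2*a)/(-1 + a) (r(a) = (a² + ((1 - 2*a)/(-1 + a))*a) + a = (a² + a*(1 - 2*a)/(-1 + a)) + a = a + a² + a*(1 - 2*a)/(-1 + a))
r(S(5))*(-9) - 17 = ((4 + 5)²*(-2 + (4 + 5))/(-1 + (4 + 5)))*(-9) - 17 = (9²*(-2 + 9)/(-1 + 9))*(-9) - 17 = (81*7/8)*(-9) - 17 = (81*(⅛)*7)*(-9) - 17 = (567/8)*(-9) - 17 = -5103/8 - 17 = -5239/8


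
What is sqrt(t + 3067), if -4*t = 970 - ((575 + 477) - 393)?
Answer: sqrt(11957)/2 ≈ 54.674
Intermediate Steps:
t = -311/4 (t = -(970 - ((575 + 477) - 393))/4 = -(970 - (1052 - 393))/4 = -(970 - 1*659)/4 = -(970 - 659)/4 = -1/4*311 = -311/4 ≈ -77.750)
sqrt(t + 3067) = sqrt(-311/4 + 3067) = sqrt(11957/4) = sqrt(11957)/2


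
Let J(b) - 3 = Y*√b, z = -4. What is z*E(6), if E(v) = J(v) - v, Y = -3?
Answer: 12 + 12*√6 ≈ 41.394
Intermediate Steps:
J(b) = 3 - 3*√b
E(v) = 3 - v - 3*√v (E(v) = (3 - 3*√v) - v = 3 - v - 3*√v)
z*E(6) = -4*(3 - 1*6 - 3*√6) = -4*(3 - 6 - 3*√6) = -4*(-3 - 3*√6) = 12 + 12*√6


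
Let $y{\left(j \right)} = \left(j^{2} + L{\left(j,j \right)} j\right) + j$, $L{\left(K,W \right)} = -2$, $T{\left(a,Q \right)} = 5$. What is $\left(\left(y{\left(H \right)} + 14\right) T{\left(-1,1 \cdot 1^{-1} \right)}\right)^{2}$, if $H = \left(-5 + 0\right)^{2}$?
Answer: $9424900$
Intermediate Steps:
$H = 25$ ($H = \left(-5\right)^{2} = 25$)
$y{\left(j \right)} = j^{2} - j$ ($y{\left(j \right)} = \left(j^{2} - 2 j\right) + j = j^{2} - j$)
$\left(\left(y{\left(H \right)} + 14\right) T{\left(-1,1 \cdot 1^{-1} \right)}\right)^{2} = \left(\left(25 \left(-1 + 25\right) + 14\right) 5\right)^{2} = \left(\left(25 \cdot 24 + 14\right) 5\right)^{2} = \left(\left(600 + 14\right) 5\right)^{2} = \left(614 \cdot 5\right)^{2} = 3070^{2} = 9424900$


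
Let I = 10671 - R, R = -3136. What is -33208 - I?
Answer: -47015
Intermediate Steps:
I = 13807 (I = 10671 - 1*(-3136) = 10671 + 3136 = 13807)
-33208 - I = -33208 - 1*13807 = -33208 - 13807 = -47015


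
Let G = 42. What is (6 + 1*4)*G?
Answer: 420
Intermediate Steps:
(6 + 1*4)*G = (6 + 1*4)*42 = (6 + 4)*42 = 10*42 = 420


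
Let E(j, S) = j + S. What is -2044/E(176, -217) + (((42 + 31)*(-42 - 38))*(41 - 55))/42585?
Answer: 18079180/349197 ≈ 51.774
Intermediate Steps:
E(j, S) = S + j
-2044/E(176, -217) + (((42 + 31)*(-42 - 38))*(41 - 55))/42585 = -2044/(-217 + 176) + (((42 + 31)*(-42 - 38))*(41 - 55))/42585 = -2044/(-41) + ((73*(-80))*(-14))*(1/42585) = -2044*(-1/41) - 5840*(-14)*(1/42585) = 2044/41 + 81760*(1/42585) = 2044/41 + 16352/8517 = 18079180/349197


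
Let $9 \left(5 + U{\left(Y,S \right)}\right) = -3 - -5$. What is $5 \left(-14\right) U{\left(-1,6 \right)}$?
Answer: $\frac{3010}{9} \approx 334.44$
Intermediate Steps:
$U{\left(Y,S \right)} = - \frac{43}{9}$ ($U{\left(Y,S \right)} = -5 + \frac{-3 - -5}{9} = -5 + \frac{-3 + 5}{9} = -5 + \frac{1}{9} \cdot 2 = -5 + \frac{2}{9} = - \frac{43}{9}$)
$5 \left(-14\right) U{\left(-1,6 \right)} = 5 \left(-14\right) \left(- \frac{43}{9}\right) = \left(-70\right) \left(- \frac{43}{9}\right) = \frac{3010}{9}$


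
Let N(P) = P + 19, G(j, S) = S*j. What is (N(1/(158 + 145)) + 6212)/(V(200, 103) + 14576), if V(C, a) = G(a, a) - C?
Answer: 1887994/7570455 ≈ 0.24939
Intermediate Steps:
N(P) = 19 + P
V(C, a) = a**2 - C (V(C, a) = a*a - C = a**2 - C)
(N(1/(158 + 145)) + 6212)/(V(200, 103) + 14576) = ((19 + 1/(158 + 145)) + 6212)/((103**2 - 1*200) + 14576) = ((19 + 1/303) + 6212)/((10609 - 200) + 14576) = ((19 + 1/303) + 6212)/(10409 + 14576) = (5758/303 + 6212)/24985 = (1887994/303)*(1/24985) = 1887994/7570455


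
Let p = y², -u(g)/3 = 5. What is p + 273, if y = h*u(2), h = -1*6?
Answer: 8373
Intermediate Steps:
h = -6
u(g) = -15 (u(g) = -3*5 = -15)
y = 90 (y = -6*(-15) = 90)
p = 8100 (p = 90² = 8100)
p + 273 = 8100 + 273 = 8373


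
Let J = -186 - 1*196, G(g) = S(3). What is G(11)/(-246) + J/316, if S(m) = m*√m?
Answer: -191/158 - √3/82 ≈ -1.2300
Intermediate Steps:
S(m) = m^(3/2)
G(g) = 3*√3 (G(g) = 3^(3/2) = 3*√3)
J = -382 (J = -186 - 196 = -382)
G(11)/(-246) + J/316 = (3*√3)/(-246) - 382/316 = (3*√3)*(-1/246) - 382*1/316 = -√3/82 - 191/158 = -191/158 - √3/82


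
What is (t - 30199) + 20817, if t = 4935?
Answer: -4447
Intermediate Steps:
(t - 30199) + 20817 = (4935 - 30199) + 20817 = -25264 + 20817 = -4447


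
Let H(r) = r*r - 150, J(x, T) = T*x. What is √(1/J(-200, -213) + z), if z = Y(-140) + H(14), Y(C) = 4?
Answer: √907380426/4260 ≈ 7.0711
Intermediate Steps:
H(r) = -150 + r² (H(r) = r² - 150 = -150 + r²)
z = 50 (z = 4 + (-150 + 14²) = 4 + (-150 + 196) = 4 + 46 = 50)
√(1/J(-200, -213) + z) = √(1/(-213*(-200)) + 50) = √(1/42600 + 50) = √(2130001/42600) = √907380426/4260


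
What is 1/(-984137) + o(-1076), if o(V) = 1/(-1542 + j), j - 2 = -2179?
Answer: -987856/3660005503 ≈ -0.00026991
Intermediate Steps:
j = -2177 (j = 2 - 2179 = -2177)
o(V) = -1/3719 (o(V) = 1/(-1542 - 2177) = 1/(-3719) = -1/3719)
1/(-984137) + o(-1076) = 1/(-984137) - 1/3719 = -1/984137 - 1/3719 = -987856/3660005503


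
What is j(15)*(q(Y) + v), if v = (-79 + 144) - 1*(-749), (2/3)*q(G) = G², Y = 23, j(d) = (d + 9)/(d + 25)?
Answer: 1929/2 ≈ 964.50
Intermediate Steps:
j(d) = (9 + d)/(25 + d)
q(G) = 3*G²/2
v = 814 (v = 65 + 749 = 814)
j(15)*(q(Y) + v) = ((9 + 15)/(25 + 15))*((3/2)*23² + 814) = (24/40)*((3/2)*529 + 814) = ((1/40)*24)*(1587/2 + 814) = (⅗)*(3215/2) = 1929/2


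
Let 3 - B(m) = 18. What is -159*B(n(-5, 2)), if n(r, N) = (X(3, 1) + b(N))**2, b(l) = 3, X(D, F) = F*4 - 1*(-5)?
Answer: 2385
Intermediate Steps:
X(D, F) = 5 + 4*F (X(D, F) = 4*F + 5 = 5 + 4*F)
n(r, N) = 144 (n(r, N) = ((5 + 4*1) + 3)**2 = ((5 + 4) + 3)**2 = (9 + 3)**2 = 12**2 = 144)
B(m) = -15 (B(m) = 3 - 1*18 = 3 - 18 = -15)
-159*B(n(-5, 2)) = -159*(-15) = 2385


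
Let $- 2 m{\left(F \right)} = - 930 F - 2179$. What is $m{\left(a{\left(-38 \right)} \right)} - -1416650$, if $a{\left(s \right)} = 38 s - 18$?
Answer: $\frac{1475819}{2} \approx 7.3791 \cdot 10^{5}$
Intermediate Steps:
$a{\left(s \right)} = -18 + 38 s$
$m{\left(F \right)} = \frac{2179}{2} + 465 F$ ($m{\left(F \right)} = - \frac{- 930 F - 2179}{2} = - \frac{-2179 - 930 F}{2} = \frac{2179}{2} + 465 F$)
$m{\left(a{\left(-38 \right)} \right)} - -1416650 = \left(\frac{2179}{2} + 465 \left(-18 + 38 \left(-38\right)\right)\right) - -1416650 = \left(\frac{2179}{2} + 465 \left(-18 - 1444\right)\right) + 1416650 = \left(\frac{2179}{2} + 465 \left(-1462\right)\right) + 1416650 = \left(\frac{2179}{2} - 679830\right) + 1416650 = - \frac{1357481}{2} + 1416650 = \frac{1475819}{2}$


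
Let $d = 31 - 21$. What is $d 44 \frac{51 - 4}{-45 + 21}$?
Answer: $- \frac{2585}{3} \approx -861.67$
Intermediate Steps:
$d = 10$
$d 44 \frac{51 - 4}{-45 + 21} = 10 \cdot 44 \frac{51 - 4}{-45 + 21} = 440 \frac{47}{-24} = 440 \cdot 47 \left(- \frac{1}{24}\right) = 440 \left(- \frac{47}{24}\right) = - \frac{2585}{3}$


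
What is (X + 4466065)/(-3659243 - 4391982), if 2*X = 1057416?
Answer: -713539/1150175 ≈ -0.62037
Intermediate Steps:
X = 528708 (X = (1/2)*1057416 = 528708)
(X + 4466065)/(-3659243 - 4391982) = (528708 + 4466065)/(-3659243 - 4391982) = 4994773/(-8051225) = 4994773*(-1/8051225) = -713539/1150175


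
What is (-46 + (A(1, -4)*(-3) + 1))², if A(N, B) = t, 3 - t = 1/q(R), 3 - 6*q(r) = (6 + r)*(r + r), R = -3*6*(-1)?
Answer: 240374016/82369 ≈ 2918.3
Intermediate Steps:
R = 18 (R = -18*(-1) = 18)
q(r) = ½ - r*(6 + r)/3 (q(r) = ½ - (6 + r)*(r + r)/6 = ½ - (6 + r)*2*r/6 = ½ - r*(6 + r)/3)
t = 863/287 (t = 3 - 1/(½ - 2*18 - ⅓*18²) = 3 - 1/(½ - 36 - ⅓*324) = 3 - 1/(½ - 36 - 108) = 3 - 1/(-287/2) = 3 - 1*(-2/287) = 3 + 2/287 = 863/287 ≈ 3.0070)
A(N, B) = 863/287
(-46 + (A(1, -4)*(-3) + 1))² = (-46 + ((863/287)*(-3) + 1))² = (-46 + (-2589/287 + 1))² = (-46 - 2302/287)² = (-15504/287)² = 240374016/82369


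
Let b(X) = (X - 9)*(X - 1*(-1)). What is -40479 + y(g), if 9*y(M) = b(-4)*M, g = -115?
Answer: -122932/3 ≈ -40977.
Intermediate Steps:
b(X) = (1 + X)*(-9 + X) (b(X) = (-9 + X)*(X + 1) = (-9 + X)*(1 + X) = (1 + X)*(-9 + X))
y(M) = 13*M/3 (y(M) = ((-9 + (-4)² - 8*(-4))*M)/9 = ((-9 + 16 + 32)*M)/9 = (39*M)/9 = 13*M/3)
-40479 + y(g) = -40479 + (13/3)*(-115) = -40479 - 1495/3 = -122932/3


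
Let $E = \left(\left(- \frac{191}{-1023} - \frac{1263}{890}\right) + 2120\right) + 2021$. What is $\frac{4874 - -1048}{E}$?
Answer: $\frac{5391803340}{3769134211} \approx 1.4305$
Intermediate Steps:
$E = \frac{3769134211}{910470}$ ($E = \left(\left(\left(-191\right) \left(- \frac{1}{1023}\right) - \frac{1263}{890}\right) + 2120\right) + 2021 = \left(\left(\frac{191}{1023} - \frac{1263}{890}\right) + 2120\right) + 2021 = \left(- \frac{1122059}{910470} + 2120\right) + 2021 = \frac{1929074341}{910470} + 2021 = \frac{3769134211}{910470} \approx 4139.8$)
$\frac{4874 - -1048}{E} = \frac{4874 - -1048}{\frac{3769134211}{910470}} = \left(4874 + 1048\right) \frac{910470}{3769134211} = 5922 \cdot \frac{910470}{3769134211} = \frac{5391803340}{3769134211}$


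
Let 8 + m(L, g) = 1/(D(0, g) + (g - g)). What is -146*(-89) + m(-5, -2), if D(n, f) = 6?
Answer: 77917/6 ≈ 12986.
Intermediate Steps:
m(L, g) = -47/6 (m(L, g) = -8 + 1/(6 + (g - g)) = -8 + 1/(6 + 0) = -8 + 1/6 = -8 + ⅙ = -47/6)
-146*(-89) + m(-5, -2) = -146*(-89) - 47/6 = 12994 - 47/6 = 77917/6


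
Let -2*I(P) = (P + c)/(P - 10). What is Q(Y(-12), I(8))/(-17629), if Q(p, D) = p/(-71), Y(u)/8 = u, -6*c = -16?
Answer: -96/1251659 ≈ -7.6698e-5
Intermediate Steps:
c = 8/3 (c = -1/6*(-16) = 8/3 ≈ 2.6667)
Y(u) = 8*u
I(P) = -(8/3 + P)/(2*(-10 + P)) (I(P) = -(P + 8/3)/(2*(P - 10)) = -(8/3 + P)/(2*(-10 + P)))
Q(p, D) = -p/71 (Q(p, D) = p*(-1/71) = -p/71)
Q(Y(-12), I(8))/(-17629) = -8*(-12)/71/(-17629) = -1/71*(-96)*(-1/17629) = (96/71)*(-1/17629) = -96/1251659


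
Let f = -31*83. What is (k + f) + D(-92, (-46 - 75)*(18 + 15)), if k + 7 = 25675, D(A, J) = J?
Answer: 19102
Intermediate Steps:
k = 25668 (k = -7 + 25675 = 25668)
f = -2573
(k + f) + D(-92, (-46 - 75)*(18 + 15)) = (25668 - 2573) + (-46 - 75)*(18 + 15) = 23095 - 121*33 = 23095 - 3993 = 19102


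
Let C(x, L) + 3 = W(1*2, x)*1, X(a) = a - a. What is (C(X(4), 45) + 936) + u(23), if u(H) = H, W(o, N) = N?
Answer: 956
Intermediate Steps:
X(a) = 0
C(x, L) = -3 + x (C(x, L) = -3 + x*1 = -3 + x)
(C(X(4), 45) + 936) + u(23) = ((-3 + 0) + 936) + 23 = (-3 + 936) + 23 = 933 + 23 = 956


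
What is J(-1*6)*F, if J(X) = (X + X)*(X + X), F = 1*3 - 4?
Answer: -144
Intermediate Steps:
F = -1 (F = 3 - 4 = -1)
J(X) = 4*X**2 (J(X) = (2*X)*(2*X) = 4*X**2)
J(-1*6)*F = (4*(-1*6)**2)*(-1) = (4*(-6)**2)*(-1) = (4*36)*(-1) = 144*(-1) = -144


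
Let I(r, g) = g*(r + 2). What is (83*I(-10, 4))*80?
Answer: -212480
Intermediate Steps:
I(r, g) = g*(2 + r)
(83*I(-10, 4))*80 = (83*(4*(2 - 10)))*80 = (83*(4*(-8)))*80 = (83*(-32))*80 = -2656*80 = -212480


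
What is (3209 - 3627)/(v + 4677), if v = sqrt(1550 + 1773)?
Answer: -977493/10935503 + 209*sqrt(3323)/10935503 ≈ -0.088285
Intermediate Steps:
v = sqrt(3323) ≈ 57.645
(3209 - 3627)/(v + 4677) = (3209 - 3627)/(sqrt(3323) + 4677) = -418/(4677 + sqrt(3323))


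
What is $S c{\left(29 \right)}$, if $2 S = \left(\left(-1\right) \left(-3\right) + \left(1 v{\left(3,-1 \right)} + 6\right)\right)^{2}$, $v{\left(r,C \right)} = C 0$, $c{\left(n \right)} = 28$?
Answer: $1134$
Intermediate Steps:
$v{\left(r,C \right)} = 0$
$S = \frac{81}{2}$ ($S = \frac{\left(\left(-1\right) \left(-3\right) + \left(1 \cdot 0 + 6\right)\right)^{2}}{2} = \frac{\left(3 + \left(0 + 6\right)\right)^{2}}{2} = \frac{\left(3 + 6\right)^{2}}{2} = \frac{9^{2}}{2} = \frac{1}{2} \cdot 81 = \frac{81}{2} \approx 40.5$)
$S c{\left(29 \right)} = \frac{81}{2} \cdot 28 = 1134$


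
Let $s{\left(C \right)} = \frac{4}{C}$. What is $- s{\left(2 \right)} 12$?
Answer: $-24$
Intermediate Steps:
$- s{\left(2 \right)} 12 = - \frac{4}{2} \cdot 12 = \left(-1\right) 2 \cdot 12 = \left(-2\right) 12 = -24$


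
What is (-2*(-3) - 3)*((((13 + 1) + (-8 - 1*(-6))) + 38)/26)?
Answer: 75/13 ≈ 5.7692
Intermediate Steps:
(-2*(-3) - 3)*((((13 + 1) + (-8 - 1*(-6))) + 38)/26) = (6 - 3)*(((14 + (-8 + 6)) + 38)*(1/26)) = 3*(((14 - 2) + 38)*(1/26)) = 3*((12 + 38)*(1/26)) = 3*(50*(1/26)) = 3*(25/13) = 75/13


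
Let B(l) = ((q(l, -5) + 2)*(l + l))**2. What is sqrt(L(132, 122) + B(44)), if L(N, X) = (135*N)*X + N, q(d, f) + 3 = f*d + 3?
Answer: 2*sqrt(92550007) ≈ 19241.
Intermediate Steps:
q(d, f) = d*f (q(d, f) = -3 + (f*d + 3) = -3 + (d*f + 3) = -3 + (3 + d*f) = d*f)
L(N, X) = N + 135*N*X (L(N, X) = 135*N*X + N = N + 135*N*X)
B(l) = 4*l**2*(2 - 5*l)**2 (B(l) = ((l*(-5) + 2)*(l + l))**2 = ((-5*l + 2)*(2*l))**2 = ((2 - 5*l)*(2*l))**2 = (2*l*(2 - 5*l))**2 = 4*l**2*(2 - 5*l)**2)
sqrt(L(132, 122) + B(44)) = sqrt(132*(1 + 135*122) + 4*44**2*(2 - 5*44)**2) = sqrt(132*(1 + 16470) + 4*1936*(2 - 220)**2) = sqrt(132*16471 + 4*1936*(-218)**2) = sqrt(2174172 + 4*1936*47524) = sqrt(2174172 + 368025856) = sqrt(370200028) = 2*sqrt(92550007)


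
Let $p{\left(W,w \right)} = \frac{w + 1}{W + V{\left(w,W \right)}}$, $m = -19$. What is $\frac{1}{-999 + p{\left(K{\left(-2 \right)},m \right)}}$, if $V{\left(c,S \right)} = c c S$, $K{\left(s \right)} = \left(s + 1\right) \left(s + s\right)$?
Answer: $- \frac{724}{723285} \approx -0.001001$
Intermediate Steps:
$K{\left(s \right)} = 2 s \left(1 + s\right)$ ($K{\left(s \right)} = \left(1 + s\right) 2 s = 2 s \left(1 + s\right)$)
$V{\left(c,S \right)} = S c^{2}$ ($V{\left(c,S \right)} = c^{2} S = S c^{2}$)
$p{\left(W,w \right)} = \frac{1 + w}{W + W w^{2}}$ ($p{\left(W,w \right)} = \frac{w + 1}{W + W w^{2}} = \frac{1 + w}{W + W w^{2}}$)
$\frac{1}{-999 + p{\left(K{\left(-2 \right)},m \right)}} = \frac{1}{-999 + \frac{1 - 19}{2 \left(-2\right) \left(1 - 2\right) \left(1 + \left(-19\right)^{2}\right)}} = \frac{1}{-999 + \frac{1}{2 \left(-2\right) \left(-1\right)} \frac{1}{1 + 361} \left(-18\right)} = \frac{1}{-999 + \frac{1}{4} \cdot \frac{1}{362} \left(-18\right)} = \frac{1}{-999 - \frac{9}{724}} = \frac{1}{- \frac{723285}{724}} = - \frac{724}{723285}$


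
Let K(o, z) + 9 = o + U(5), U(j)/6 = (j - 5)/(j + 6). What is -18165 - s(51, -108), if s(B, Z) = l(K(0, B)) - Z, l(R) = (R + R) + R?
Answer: -18246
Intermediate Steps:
U(j) = 6*(-5 + j)/(6 + j) (U(j) = 6*((j - 5)/(j + 6)) = 6*((-5 + j)/(6 + j)) = 6*(-5 + j)/(6 + j))
K(o, z) = -9 + o (K(o, z) = -9 + (o + 6*(-5 + 5)/(6 + 5)) = -9 + (o + 6*0/11) = -9 + (o + 6*(1/11)*0) = -9 + (o + 0) = -9 + o)
l(R) = 3*R (l(R) = 2*R + R = 3*R)
s(B, Z) = -27 - Z (s(B, Z) = 3*(-9 + 0) - Z = 3*(-9) - Z = -27 - Z)
-18165 - s(51, -108) = -18165 - (-27 - 1*(-108)) = -18165 - (-27 + 108) = -18165 - 1*81 = -18165 - 81 = -18246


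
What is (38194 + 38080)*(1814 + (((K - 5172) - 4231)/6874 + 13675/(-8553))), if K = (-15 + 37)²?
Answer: 4060858267731287/29396661 ≈ 1.3814e+8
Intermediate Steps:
K = 484 (K = 22² = 484)
(38194 + 38080)*(1814 + (((K - 5172) - 4231)/6874 + 13675/(-8553))) = (38194 + 38080)*(1814 + (((484 - 5172) - 4231)/6874 + 13675/(-8553))) = 76274*(1814 + ((-4688 - 4231)*(1/6874) + 13675*(-1/8553))) = 76274*(1814 + (-8919*1/6874 - 13675/8553)) = 76274*(1814 + (-8919/6874 - 13675/8553)) = 76274*(1814 - 170286157/58793322) = 76274*(106480799951/58793322) = 4060858267731287/29396661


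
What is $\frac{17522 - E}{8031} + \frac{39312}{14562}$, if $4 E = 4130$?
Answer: $\frac{20586473}{4331386} \approx 4.7529$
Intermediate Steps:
$E = \frac{2065}{2}$ ($E = \frac{1}{4} \cdot 4130 = \frac{2065}{2} \approx 1032.5$)
$\frac{17522 - E}{8031} + \frac{39312}{14562} = \frac{17522 - \frac{2065}{2}}{8031} + \frac{39312}{14562} = \left(17522 - \frac{2065}{2}\right) \frac{1}{8031} + 39312 \cdot \frac{1}{14562} = \frac{32979}{2} \cdot \frac{1}{8031} + \frac{2184}{809} = \frac{10993}{5354} + \frac{2184}{809} = \frac{20586473}{4331386}$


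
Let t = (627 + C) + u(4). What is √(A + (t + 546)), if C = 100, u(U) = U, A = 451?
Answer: 24*√3 ≈ 41.569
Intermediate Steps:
t = 731 (t = (627 + 100) + 4 = 727 + 4 = 731)
√(A + (t + 546)) = √(451 + (731 + 546)) = √(451 + 1277) = √1728 = 24*√3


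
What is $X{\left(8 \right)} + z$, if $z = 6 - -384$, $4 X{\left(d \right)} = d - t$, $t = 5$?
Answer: $\frac{1563}{4} \approx 390.75$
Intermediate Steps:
$X{\left(d \right)} = - \frac{5}{4} + \frac{d}{4}$ ($X{\left(d \right)} = \frac{d - 5}{4} = \frac{-5 + d}{4} = - \frac{5}{4} + \frac{d}{4}$)
$z = 390$ ($z = 6 + 384 = 390$)
$X{\left(8 \right)} + z = \left(- \frac{5}{4} + \frac{1}{4} \cdot 8\right) + 390 = \left(- \frac{5}{4} + 2\right) + 390 = \frac{3}{4} + 390 = \frac{1563}{4}$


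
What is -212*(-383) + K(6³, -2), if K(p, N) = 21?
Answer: 81217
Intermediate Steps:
-212*(-383) + K(6³, -2) = -212*(-383) + 21 = 81196 + 21 = 81217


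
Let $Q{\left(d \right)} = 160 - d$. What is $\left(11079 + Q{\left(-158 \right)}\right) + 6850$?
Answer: $18247$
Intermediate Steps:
$\left(11079 + Q{\left(-158 \right)}\right) + 6850 = \left(11079 + \left(160 - -158\right)\right) + 6850 = \left(11079 + \left(160 + 158\right)\right) + 6850 = \left(11079 + 318\right) + 6850 = 11397 + 6850 = 18247$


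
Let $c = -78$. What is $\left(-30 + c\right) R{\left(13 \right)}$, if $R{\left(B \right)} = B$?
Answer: $-1404$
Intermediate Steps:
$\left(-30 + c\right) R{\left(13 \right)} = \left(-30 - 78\right) 13 = \left(-108\right) 13 = -1404$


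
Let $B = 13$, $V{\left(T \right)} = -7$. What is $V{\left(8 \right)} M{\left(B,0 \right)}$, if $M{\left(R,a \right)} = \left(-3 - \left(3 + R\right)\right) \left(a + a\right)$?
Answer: $0$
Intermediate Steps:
$M{\left(R,a \right)} = 2 a \left(-6 - R\right)$ ($M{\left(R,a \right)} = \left(-6 - R\right) 2 a = 2 a \left(-6 - R\right)$)
$V{\left(8 \right)} M{\left(B,0 \right)} = - 7 \left(\left(-2\right) 0 \left(6 + 13\right)\right) = - 7 \left(\left(-2\right) 0 \cdot 19\right) = \left(-7\right) 0 = 0$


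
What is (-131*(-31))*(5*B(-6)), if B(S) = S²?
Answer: 730980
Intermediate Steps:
(-131*(-31))*(5*B(-6)) = (-131*(-31))*(5*(-6)²) = 4061*(5*36) = 4061*180 = 730980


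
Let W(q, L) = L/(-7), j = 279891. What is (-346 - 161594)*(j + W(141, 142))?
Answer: -317255844300/7 ≈ -4.5322e+10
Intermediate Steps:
W(q, L) = -L/7 (W(q, L) = L*(-⅐) = -L/7)
(-346 - 161594)*(j + W(141, 142)) = (-346 - 161594)*(279891 - ⅐*142) = -161940*(279891 - 142/7) = -161940*1959095/7 = -317255844300/7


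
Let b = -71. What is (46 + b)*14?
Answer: -350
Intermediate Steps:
(46 + b)*14 = (46 - 71)*14 = -25*14 = -350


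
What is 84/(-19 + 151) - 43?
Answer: -466/11 ≈ -42.364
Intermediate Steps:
84/(-19 + 151) - 43 = 84/132 - 43 = (1/132)*84 - 43 = 7/11 - 43 = -466/11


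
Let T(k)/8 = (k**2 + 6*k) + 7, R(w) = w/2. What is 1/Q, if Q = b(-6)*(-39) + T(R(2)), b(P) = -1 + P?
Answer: 1/385 ≈ 0.0025974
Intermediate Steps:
R(w) = w/2 (R(w) = w*(1/2) = w/2)
T(k) = 56 + 8*k**2 + 48*k (T(k) = 8*((k**2 + 6*k) + 7) = 8*(7 + k**2 + 6*k) = 56 + 8*k**2 + 48*k)
Q = 385 (Q = (-1 - 6)*(-39) + (56 + 8*((1/2)*2)**2 + 48*((1/2)*2)) = -7*(-39) + (56 + 8*1**2 + 48*1) = 273 + (56 + 8*1 + 48) = 273 + (56 + 8 + 48) = 273 + 112 = 385)
1/Q = 1/385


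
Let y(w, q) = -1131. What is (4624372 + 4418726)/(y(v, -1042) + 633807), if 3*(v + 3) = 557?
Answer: 1507183/105446 ≈ 14.293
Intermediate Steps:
v = 548/3 (v = -3 + (1/3)*557 = -3 + 557/3 = 548/3 ≈ 182.67)
(4624372 + 4418726)/(y(v, -1042) + 633807) = (4624372 + 4418726)/(-1131 + 633807) = 9043098/632676 = 9043098*(1/632676) = 1507183/105446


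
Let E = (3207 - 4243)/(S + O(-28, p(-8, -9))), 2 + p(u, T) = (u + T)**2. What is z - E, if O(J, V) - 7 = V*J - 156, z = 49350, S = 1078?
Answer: 350729414/7107 ≈ 49350.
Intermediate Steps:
p(u, T) = -2 + (T + u)**2 (p(u, T) = -2 + (u + T)**2 = -2 + (T + u)**2)
O(J, V) = -149 + J*V (O(J, V) = 7 + (V*J - 156) = 7 + (J*V - 156) = 7 + (-156 + J*V) = -149 + J*V)
E = 1036/7107 (E = (3207 - 4243)/(1078 + (-149 - 28*(-2 + (-9 - 8)**2))) = -1036/(1078 + (-149 - 28*(-2 + (-17)**2))) = -1036/(1078 + (-149 - 28*(-2 + 289))) = -1036/(1078 + (-149 - 28*287)) = -1036/(1078 + (-149 - 8036)) = -1036/(1078 - 8185) = -1036/(-7107) = -1036*(-1/7107) = 1036/7107 ≈ 0.14577)
z - E = 49350 - 1*1036/7107 = 49350 - 1036/7107 = 350729414/7107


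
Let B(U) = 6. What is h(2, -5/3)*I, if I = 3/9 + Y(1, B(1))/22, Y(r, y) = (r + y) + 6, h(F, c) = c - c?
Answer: 0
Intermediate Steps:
h(F, c) = 0
Y(r, y) = 6 + r + y
I = 61/66 (I = 3/9 + (6 + 1 + 6)/22 = 3*(1/9) + 13*(1/22) = 1/3 + 13/22 = 61/66 ≈ 0.92424)
h(2, -5/3)*I = 0*(61/66) = 0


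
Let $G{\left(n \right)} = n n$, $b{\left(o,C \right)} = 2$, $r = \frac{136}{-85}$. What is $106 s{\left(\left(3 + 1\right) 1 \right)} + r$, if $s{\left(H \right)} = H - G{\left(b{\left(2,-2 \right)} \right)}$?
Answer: $- \frac{8}{5} \approx -1.6$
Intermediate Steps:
$r = - \frac{8}{5}$ ($r = 136 \left(- \frac{1}{85}\right) = - \frac{8}{5} \approx -1.6$)
$G{\left(n \right)} = n^{2}$
$s{\left(H \right)} = -4 + H$ ($s{\left(H \right)} = H - 2^{2} = H - 4 = -4 + H$)
$106 s{\left(\left(3 + 1\right) 1 \right)} + r = 106 \left(-4 + \left(3 + 1\right) 1\right) - \frac{8}{5} = 106 \left(-4 + 4 \cdot 1\right) - \frac{8}{5} = 106 \left(-4 + 4\right) - \frac{8}{5} = 106 \cdot 0 - \frac{8}{5} = 0 - \frac{8}{5} = - \frac{8}{5}$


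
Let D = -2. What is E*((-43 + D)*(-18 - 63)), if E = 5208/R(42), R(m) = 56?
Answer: 338985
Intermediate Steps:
E = 93 (E = 5208/56 = 5208*(1/56) = 93)
E*((-43 + D)*(-18 - 63)) = 93*((-43 - 2)*(-18 - 63)) = 93*(-45*(-81)) = 93*3645 = 338985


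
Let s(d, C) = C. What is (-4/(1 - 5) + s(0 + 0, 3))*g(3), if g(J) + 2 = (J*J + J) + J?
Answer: 52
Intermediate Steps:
g(J) = -2 + J**2 + 2*J (g(J) = -2 + ((J*J + J) + J) = -2 + ((J**2 + J) + J) = -2 + ((J + J**2) + J) = -2 + (J**2 + 2*J) = -2 + J**2 + 2*J)
(-4/(1 - 5) + s(0 + 0, 3))*g(3) = (-4/(1 - 5) + 3)*(-2 + 3**2 + 2*3) = (-4/(-4) + 3)*(-2 + 9 + 6) = (-1/4*(-4) + 3)*13 = (1 + 3)*13 = 4*13 = 52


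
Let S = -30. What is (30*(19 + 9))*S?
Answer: -25200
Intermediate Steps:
(30*(19 + 9))*S = (30*(19 + 9))*(-30) = (30*28)*(-30) = 840*(-30) = -25200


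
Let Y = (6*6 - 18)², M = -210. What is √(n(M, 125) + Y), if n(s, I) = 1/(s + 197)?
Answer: √54743/13 ≈ 17.998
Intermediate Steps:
Y = 324 (Y = (36 - 18)² = 18² = 324)
n(s, I) = 1/(197 + s)
√(n(M, 125) + Y) = √(1/(197 - 210) + 324) = √(1/(-13) + 324) = √(-1/13 + 324) = √(4211/13) = √54743/13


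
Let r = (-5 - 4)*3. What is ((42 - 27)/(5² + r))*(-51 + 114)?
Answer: -945/2 ≈ -472.50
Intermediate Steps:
r = -27 (r = -9*3 = -27)
((42 - 27)/(5² + r))*(-51 + 114) = ((42 - 27)/(5² - 27))*(-51 + 114) = (15/(25 - 27))*63 = (15/(-2))*63 = (15*(-½))*63 = -15/2*63 = -945/2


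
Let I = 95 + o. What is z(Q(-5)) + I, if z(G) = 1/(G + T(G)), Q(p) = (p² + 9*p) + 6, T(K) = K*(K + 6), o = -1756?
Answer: -162777/98 ≈ -1661.0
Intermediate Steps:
T(K) = K*(6 + K)
Q(p) = 6 + p² + 9*p
z(G) = 1/(G + G*(6 + G))
I = -1661 (I = 95 - 1756 = -1661)
z(Q(-5)) + I = 1/((6 + (-5)² + 9*(-5))*(7 + (6 + (-5)² + 9*(-5)))) - 1661 = 1/((6 + 25 - 45)*(7 + (6 + 25 - 45))) - 1661 = 1/((-14)*(7 - 14)) - 1661 = -1/14/(-7) - 1661 = -1/14*(-⅐) - 1661 = 1/98 - 1661 = -162777/98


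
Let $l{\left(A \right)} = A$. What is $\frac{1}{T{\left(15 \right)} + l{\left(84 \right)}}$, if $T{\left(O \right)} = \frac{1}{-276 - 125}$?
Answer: $\frac{401}{33683} \approx 0.011905$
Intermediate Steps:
$T{\left(O \right)} = - \frac{1}{401}$ ($T{\left(O \right)} = \frac{1}{-401} = - \frac{1}{401}$)
$\frac{1}{T{\left(15 \right)} + l{\left(84 \right)}} = \frac{1}{- \frac{1}{401} + 84} = \frac{1}{\frac{33683}{401}} = \frac{401}{33683}$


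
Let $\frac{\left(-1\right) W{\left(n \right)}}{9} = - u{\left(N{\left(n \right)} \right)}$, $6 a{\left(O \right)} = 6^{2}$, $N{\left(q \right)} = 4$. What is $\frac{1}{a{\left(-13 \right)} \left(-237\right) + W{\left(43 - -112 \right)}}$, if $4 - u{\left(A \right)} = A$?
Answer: $- \frac{1}{1422} \approx -0.00070324$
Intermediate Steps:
$a{\left(O \right)} = 6$ ($a{\left(O \right)} = \frac{6^{2}}{6} = \frac{1}{6} \cdot 36 = 6$)
$u{\left(A \right)} = 4 - A$
$W{\left(n \right)} = 0$ ($W{\left(n \right)} = - 9 \left(- (4 - 4)\right) = - 9 \left(\left(-1\right) 0\right) = \left(-9\right) 0 = 0$)
$\frac{1}{a{\left(-13 \right)} \left(-237\right) + W{\left(43 - -112 \right)}} = \frac{1}{6 \left(-237\right) + 0} = \frac{1}{-1422 + 0} = \frac{1}{-1422} = - \frac{1}{1422}$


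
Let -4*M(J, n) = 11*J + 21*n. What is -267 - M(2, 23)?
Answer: -563/4 ≈ -140.75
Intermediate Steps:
M(J, n) = -21*n/4 - 11*J/4 (M(J, n) = -(11*J + 21*n)/4 = -21*n/4 - 11*J/4)
-267 - M(2, 23) = -267 - (-21/4*23 - 11/4*2) = -267 - (-483/4 - 11/2) = -267 - 1*(-505/4) = -267 + 505/4 = -563/4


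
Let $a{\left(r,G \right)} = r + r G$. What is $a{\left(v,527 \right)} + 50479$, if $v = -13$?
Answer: $43615$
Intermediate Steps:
$a{\left(r,G \right)} = r + G r$
$a{\left(v,527 \right)} + 50479 = - 13 \left(1 + 527\right) + 50479 = \left(-13\right) 528 + 50479 = -6864 + 50479 = 43615$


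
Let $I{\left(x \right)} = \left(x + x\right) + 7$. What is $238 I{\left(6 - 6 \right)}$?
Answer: $1666$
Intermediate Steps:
$I{\left(x \right)} = 7 + 2 x$ ($I{\left(x \right)} = 2 x + 7 = 7 + 2 x$)
$238 I{\left(6 - 6 \right)} = 238 \left(7 + 2 \left(6 - 6\right)\right) = 238 \left(7 + 2 \cdot 0\right) = 238 \left(7 + 0\right) = 238 \cdot 7 = 1666$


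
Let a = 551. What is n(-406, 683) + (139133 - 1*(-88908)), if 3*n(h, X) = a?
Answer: 684674/3 ≈ 2.2822e+5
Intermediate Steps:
n(h, X) = 551/3 (n(h, X) = (⅓)*551 = 551/3)
n(-406, 683) + (139133 - 1*(-88908)) = 551/3 + (139133 - 1*(-88908)) = 551/3 + (139133 + 88908) = 551/3 + 228041 = 684674/3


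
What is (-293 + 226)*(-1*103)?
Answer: 6901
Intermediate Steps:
(-293 + 226)*(-1*103) = -67*(-103) = 6901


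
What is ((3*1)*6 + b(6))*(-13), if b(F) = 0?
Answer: -234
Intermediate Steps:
((3*1)*6 + b(6))*(-13) = ((3*1)*6 + 0)*(-13) = (3*6 + 0)*(-13) = (18 + 0)*(-13) = 18*(-13) = -234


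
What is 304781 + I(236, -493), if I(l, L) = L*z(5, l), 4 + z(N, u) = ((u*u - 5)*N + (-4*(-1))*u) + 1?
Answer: -137437447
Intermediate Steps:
z(N, u) = -3 + 4*u + N*(-5 + u²) (z(N, u) = -4 + (((u*u - 5)*N + (-4*(-1))*u) + 1) = -4 + (((u² - 5)*N + 4*u) + 1) = -4 + (((-5 + u²)*N + 4*u) + 1) = -4 + ((N*(-5 + u²) + 4*u) + 1) = -4 + ((4*u + N*(-5 + u²)) + 1) = -4 + (1 + 4*u + N*(-5 + u²)) = -3 + 4*u + N*(-5 + u²))
I(l, L) = L*(-28 + 4*l + 5*l²) (I(l, L) = L*(-3 - 5*5 + 4*l + 5*l²) = L*(-3 - 25 + 4*l + 5*l²) = L*(-28 + 4*l + 5*l²))
304781 + I(236, -493) = 304781 - 493*(-28 + 4*236 + 5*236²) = 304781 - 493*(-28 + 944 + 5*55696) = 304781 - 493*(-28 + 944 + 278480) = 304781 - 493*279396 = 304781 - 137742228 = -137437447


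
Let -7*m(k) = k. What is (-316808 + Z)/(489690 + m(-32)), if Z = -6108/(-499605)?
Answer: -184658663854/285429499085 ≈ -0.64695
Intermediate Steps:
Z = 2036/166535 (Z = -6108*(-1/499605) = 2036/166535 ≈ 0.012226)
m(k) = -k/7
(-316808 + Z)/(489690 + m(-32)) = (-316808 + 2036/166535)/(489690 - ⅐*(-32)) = -52759618244/(166535*(489690 + 32/7)) = -52759618244/(166535*3427862/7) = -52759618244/166535*7/3427862 = -184658663854/285429499085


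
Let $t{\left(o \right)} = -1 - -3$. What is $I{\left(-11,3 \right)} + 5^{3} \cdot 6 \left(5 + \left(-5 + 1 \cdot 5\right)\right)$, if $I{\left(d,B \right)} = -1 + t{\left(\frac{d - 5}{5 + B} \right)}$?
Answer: $3751$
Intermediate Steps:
$t{\left(o \right)} = 2$ ($t{\left(o \right)} = -1 + 3 = 2$)
$I{\left(d,B \right)} = 1$ ($I{\left(d,B \right)} = -1 + 2 = 1$)
$I{\left(-11,3 \right)} + 5^{3} \cdot 6 \left(5 + \left(-5 + 1 \cdot 5\right)\right) = 1 + 5^{3} \cdot 6 \left(5 + \left(-5 + 1 \cdot 5\right)\right) = 1 + 125 \cdot 6 \left(5 + \left(-5 + 5\right)\right) = 1 + 125 \cdot 6 \left(5 + 0\right) = 1 + 125 \cdot 6 \cdot 5 = 1 + 125 \cdot 30 = 1 + 3750 = 3751$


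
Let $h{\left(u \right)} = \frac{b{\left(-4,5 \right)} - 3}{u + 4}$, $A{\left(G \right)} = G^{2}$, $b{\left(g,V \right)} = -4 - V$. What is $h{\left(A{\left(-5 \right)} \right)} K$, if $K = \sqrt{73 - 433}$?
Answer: $- \frac{72 i \sqrt{10}}{29} \approx - 7.8512 i$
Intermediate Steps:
$h{\left(u \right)} = - \frac{12}{4 + u}$ ($h{\left(u \right)} = \frac{\left(-4 - 5\right) - 3}{u + 4} = \frac{\left(-4 - 5\right) - 3}{4 + u} = \frac{-9 - 3}{4 + u} = - \frac{12}{4 + u}$)
$K = 6 i \sqrt{10}$ ($K = \sqrt{-360} = 6 i \sqrt{10} \approx 18.974 i$)
$h{\left(A{\left(-5 \right)} \right)} K = - \frac{12}{4 + \left(-5\right)^{2}} \cdot 6 i \sqrt{10} = - \frac{12}{4 + 25} \cdot 6 i \sqrt{10} = - \frac{12}{29} \cdot 6 i \sqrt{10} = \left(-12\right) \frac{1}{29} \cdot 6 i \sqrt{10} = - \frac{12 \cdot 6 i \sqrt{10}}{29} = - \frac{72 i \sqrt{10}}{29}$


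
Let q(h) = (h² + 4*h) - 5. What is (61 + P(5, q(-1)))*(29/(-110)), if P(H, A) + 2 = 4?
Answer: -1827/110 ≈ -16.609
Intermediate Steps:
q(h) = -5 + h² + 4*h
P(H, A) = 2 (P(H, A) = -2 + 4 = 2)
(61 + P(5, q(-1)))*(29/(-110)) = (61 + 2)*(29/(-110)) = 63*(29*(-1/110)) = 63*(-29/110) = -1827/110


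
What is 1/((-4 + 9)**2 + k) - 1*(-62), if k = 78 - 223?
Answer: 7439/120 ≈ 61.992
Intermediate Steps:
k = -145
1/((-4 + 9)**2 + k) - 1*(-62) = 1/((-4 + 9)**2 - 145) - 1*(-62) = 1/(5**2 - 145) + 62 = 1/(25 - 145) + 62 = 1/(-120) + 62 = -1/120 + 62 = 7439/120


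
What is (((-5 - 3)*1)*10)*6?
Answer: -480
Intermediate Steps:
(((-5 - 3)*1)*10)*6 = (-8*1*10)*6 = -8*10*6 = -80*6 = -480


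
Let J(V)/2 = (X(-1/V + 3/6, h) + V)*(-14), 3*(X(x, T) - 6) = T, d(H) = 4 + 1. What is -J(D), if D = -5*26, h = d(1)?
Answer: -10276/3 ≈ -3425.3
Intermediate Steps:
d(H) = 5
h = 5
X(x, T) = 6 + T/3
D = -130
J(V) = -644/3 - 28*V (J(V) = 2*(((6 + (⅓)*5) + V)*(-14)) = 2*(((6 + 5/3) + V)*(-14)) = 2*((23/3 + V)*(-14)) = 2*(-322/3 - 14*V) = -644/3 - 28*V)
-J(D) = -(-644/3 - 28*(-130)) = -(-644/3 + 3640) = -1*10276/3 = -10276/3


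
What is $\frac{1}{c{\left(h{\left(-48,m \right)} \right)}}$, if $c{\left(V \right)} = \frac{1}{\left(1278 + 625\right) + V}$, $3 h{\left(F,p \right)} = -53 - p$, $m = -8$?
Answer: $1888$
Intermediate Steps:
$h{\left(F,p \right)} = - \frac{53}{3} - \frac{p}{3}$ ($h{\left(F,p \right)} = \frac{-53 - p}{3} = - \frac{53}{3} - \frac{p}{3}$)
$c{\left(V \right)} = \frac{1}{1903 + V}$
$\frac{1}{c{\left(h{\left(-48,m \right)} \right)}} = \frac{1}{\frac{1}{1903 - 15}} = \frac{1}{\frac{1}{1888}} = 1888$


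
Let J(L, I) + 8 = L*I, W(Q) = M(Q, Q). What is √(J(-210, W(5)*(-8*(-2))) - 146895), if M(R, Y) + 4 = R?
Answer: I*√150263 ≈ 387.64*I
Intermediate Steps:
M(R, Y) = -4 + R
W(Q) = -4 + Q
J(L, I) = -8 + I*L (J(L, I) = -8 + L*I = -8 + I*L)
√(J(-210, W(5)*(-8*(-2))) - 146895) = √((-8 + ((-4 + 5)*(-8*(-2)))*(-210)) - 146895) = √((-8 + (1*16)*(-210)) - 146895) = √((-8 + 16*(-210)) - 146895) = √((-8 - 3360) - 146895) = √(-3368 - 146895) = √(-150263) = I*√150263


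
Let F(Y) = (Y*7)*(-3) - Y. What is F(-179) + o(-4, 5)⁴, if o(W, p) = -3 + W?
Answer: 6339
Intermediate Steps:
F(Y) = -22*Y (F(Y) = (7*Y)*(-3) - Y = -21*Y - Y = -22*Y)
F(-179) + o(-4, 5)⁴ = -22*(-179) + (-3 - 4)⁴ = 3938 + (-7)⁴ = 3938 + 2401 = 6339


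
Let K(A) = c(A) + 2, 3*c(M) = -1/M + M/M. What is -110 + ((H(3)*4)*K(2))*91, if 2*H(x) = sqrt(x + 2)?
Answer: -110 + 1183*sqrt(5)/3 ≈ 771.76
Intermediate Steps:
H(x) = sqrt(2 + x)/2 (H(x) = sqrt(x + 2)/2 = sqrt(2 + x)/2)
c(M) = 1/3 - 1/(3*M) (c(M) = (-1/M + M/M)/3 = (-1/M + 1)/3 = (1 - 1/M)/3 = 1/3 - 1/(3*M))
K(A) = 2 + (-1 + A)/(3*A) (K(A) = (-1 + A)/(3*A) + 2 = 2 + (-1 + A)/(3*A))
-110 + ((H(3)*4)*K(2))*91 = -110 + (((sqrt(2 + 3)/2)*4)*((1/3)*(-1 + 7*2)/2))*91 = -110 + (((sqrt(5)/2)*4)*((1/3)*(1/2)*(-1 + 14)))*91 = -110 + ((2*sqrt(5))*((1/3)*(1/2)*13))*91 = -110 + ((2*sqrt(5))*(13/6))*91 = -110 + (13*sqrt(5)/3)*91 = -110 + 1183*sqrt(5)/3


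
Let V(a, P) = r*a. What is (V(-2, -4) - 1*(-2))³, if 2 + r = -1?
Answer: 512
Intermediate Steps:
r = -3 (r = -2 - 1 = -3)
V(a, P) = -3*a
(V(-2, -4) - 1*(-2))³ = (-3*(-2) - 1*(-2))³ = (6 + 2)³ = 8³ = 512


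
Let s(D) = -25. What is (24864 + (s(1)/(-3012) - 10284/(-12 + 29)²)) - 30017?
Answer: -4516489787/870468 ≈ -5188.6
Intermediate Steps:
(24864 + (s(1)/(-3012) - 10284/(-12 + 29)²)) - 30017 = (24864 + (-25/(-3012) - 10284/(-12 + 29)²)) - 30017 = (24864 + (-25*(-1/3012) - 10284/(17²))) - 30017 = (24864 + (25/3012 - 10284/289)) - 30017 = (24864 - 30968183/870468) - 30017 = 21612348169/870468 - 30017 = -4516489787/870468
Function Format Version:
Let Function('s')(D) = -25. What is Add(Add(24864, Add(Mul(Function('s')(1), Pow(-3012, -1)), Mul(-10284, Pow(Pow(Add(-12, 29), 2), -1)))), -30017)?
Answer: Rational(-4516489787, 870468) ≈ -5188.6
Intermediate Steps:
Add(Add(24864, Add(Mul(Function('s')(1), Pow(-3012, -1)), Mul(-10284, Pow(Pow(Add(-12, 29), 2), -1)))), -30017) = Add(Add(24864, Add(Mul(-25, Pow(-3012, -1)), Mul(-10284, Pow(Pow(Add(-12, 29), 2), -1)))), -30017) = Add(Add(24864, Add(Mul(-25, Rational(-1, 3012)), Mul(-10284, Pow(Pow(17, 2), -1)))), -30017) = Add(Add(24864, Add(Rational(25, 3012), Mul(-10284, Pow(289, -1)))), -30017) = Add(Add(24864, Add(Rational(25, 3012), Mul(-10284, Rational(1, 289)))), -30017) = Add(Add(24864, Add(Rational(25, 3012), Rational(-10284, 289))), -30017) = Add(Add(24864, Rational(-30968183, 870468)), -30017) = Add(Rational(21612348169, 870468), -30017) = Rational(-4516489787, 870468)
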